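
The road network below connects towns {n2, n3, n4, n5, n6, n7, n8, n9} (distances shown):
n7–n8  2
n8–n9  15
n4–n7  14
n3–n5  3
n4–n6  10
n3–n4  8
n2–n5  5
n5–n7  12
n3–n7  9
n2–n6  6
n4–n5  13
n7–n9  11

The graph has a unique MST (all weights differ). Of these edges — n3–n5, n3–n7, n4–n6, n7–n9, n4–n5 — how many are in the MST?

3

Kruskal's algorithm — process edges by increasing weight (ties by edge label):
n7–n8 (2): add — endpoints in different components.
n3–n5 (3): add — endpoints in different components.
n2–n5 (5): add — endpoints in different components.
n2–n6 (6): add — endpoints in different components.
n3–n4 (8): add — endpoints in different components.
n3–n7 (9): add — endpoints in different components.
n4–n6 (10): skip — n4 and n6 already connected.
n7–n9 (11): add — endpoints in different components.
MST edge set: {n7–n8, n3–n5, n2–n5, n2–n6, n3–n4, n3–n7, n7–n9}.
Of the listed edges, {n3–n5, n3–n7, n7–n9} are in the MST → 3.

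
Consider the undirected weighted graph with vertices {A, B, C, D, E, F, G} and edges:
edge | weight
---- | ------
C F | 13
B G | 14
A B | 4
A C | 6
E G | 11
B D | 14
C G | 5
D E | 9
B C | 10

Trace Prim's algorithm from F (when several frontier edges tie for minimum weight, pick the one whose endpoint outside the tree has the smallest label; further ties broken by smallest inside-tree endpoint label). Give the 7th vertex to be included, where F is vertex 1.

D

Prim, starting at F.
Step 1: cheapest edge leaving the tree is C F (13); add C.
Step 2: cheapest edge leaving the tree is C G (5); add G.
Step 3: cheapest edge leaving the tree is A C (6); add A.
Step 4: cheapest edge leaving the tree is A B (4); add B.
Step 5: cheapest edge leaving the tree is E G (11); add E.
Step 6: cheapest edge leaving the tree is D E (9); add D.
Vertex order: F, C, G, A, B, E, D. The 7th vertex is D.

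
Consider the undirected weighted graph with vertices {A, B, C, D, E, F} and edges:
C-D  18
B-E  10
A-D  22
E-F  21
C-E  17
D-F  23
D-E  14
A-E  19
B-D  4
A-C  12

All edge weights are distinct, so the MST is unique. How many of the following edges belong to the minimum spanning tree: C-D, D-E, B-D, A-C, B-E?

Sort edges by weight, then run Kruskal:
B-D (4): add — endpoints in different components.
B-E (10): add — endpoints in different components.
A-C (12): add — endpoints in different components.
D-E (14): skip — D and E already connected.
C-E (17): add — endpoints in different components.
C-D (18): skip — C and D already connected.
A-E (19): skip — A and E already connected.
E-F (21): add — endpoints in different components.
MST edge set: {B-D, B-E, A-C, C-E, E-F}.
Of the listed edges, {B-D, A-C, B-E} are in the MST → 3.

3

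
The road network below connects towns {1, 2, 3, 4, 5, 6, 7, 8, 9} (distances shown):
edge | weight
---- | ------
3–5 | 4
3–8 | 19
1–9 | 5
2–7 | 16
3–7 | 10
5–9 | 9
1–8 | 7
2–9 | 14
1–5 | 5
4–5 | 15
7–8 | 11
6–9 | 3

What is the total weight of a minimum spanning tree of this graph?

63

Prim's algorithm from 5:
Step 1: cheapest edge leaving the tree is 3–5 (4); add 3.
Step 2: cheapest edge leaving the tree is 1–5 (5); add 1.
Step 3: cheapest edge leaving the tree is 1–9 (5); add 9.
Step 4: cheapest edge leaving the tree is 6–9 (3); add 6.
Step 5: cheapest edge leaving the tree is 1–8 (7); add 8.
Step 6: cheapest edge leaving the tree is 3–7 (10); add 7.
Step 7: cheapest edge leaving the tree is 2–9 (14); add 2.
Step 8: cheapest edge leaving the tree is 4–5 (15); add 4.
MST edges: 3–5, 1–5, 1–9, 6–9, 1–8, 3–7, 2–9, 4–5; total weight 4+5+5+3+7+10+14+15 = 63.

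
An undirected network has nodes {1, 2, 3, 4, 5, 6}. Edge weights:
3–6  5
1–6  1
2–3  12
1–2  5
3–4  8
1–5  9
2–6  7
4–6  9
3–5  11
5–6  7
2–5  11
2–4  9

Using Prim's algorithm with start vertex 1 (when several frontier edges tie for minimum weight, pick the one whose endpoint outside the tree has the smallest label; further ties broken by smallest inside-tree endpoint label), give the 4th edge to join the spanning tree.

5-6

Prim, starting at 1.
Step 1: cheapest edge leaving the tree is 1–6 (1); add 6.
Step 2: cheapest edge leaving the tree is 1–2 (5); add 2.
Step 3: cheapest edge leaving the tree is 3–6 (5); add 3.
Step 4: cheapest edge leaving the tree is 5–6 (7); add 5.
Step 5: cheapest edge leaving the tree is 3–4 (8); add 4.
The 4th edge added is 5–6.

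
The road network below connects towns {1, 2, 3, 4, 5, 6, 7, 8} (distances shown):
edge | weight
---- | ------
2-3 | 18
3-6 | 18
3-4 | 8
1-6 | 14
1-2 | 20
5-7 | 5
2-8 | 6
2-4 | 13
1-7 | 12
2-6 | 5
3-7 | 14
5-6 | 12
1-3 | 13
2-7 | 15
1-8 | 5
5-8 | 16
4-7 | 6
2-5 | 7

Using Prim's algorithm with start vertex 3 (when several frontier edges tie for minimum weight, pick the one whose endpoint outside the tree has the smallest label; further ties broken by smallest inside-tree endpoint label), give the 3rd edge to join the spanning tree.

Prim, starting at 3.
Step 1: cheapest edge leaving the tree is 3-4 (8); add 4.
Step 2: cheapest edge leaving the tree is 4-7 (6); add 7.
Step 3: cheapest edge leaving the tree is 5-7 (5); add 5.
Step 4: cheapest edge leaving the tree is 2-5 (7); add 2.
Step 5: cheapest edge leaving the tree is 2-6 (5); add 6.
Step 6: cheapest edge leaving the tree is 2-8 (6); add 8.
Step 7: cheapest edge leaving the tree is 1-8 (5); add 1.
The 3rd edge added is 5-7.

5-7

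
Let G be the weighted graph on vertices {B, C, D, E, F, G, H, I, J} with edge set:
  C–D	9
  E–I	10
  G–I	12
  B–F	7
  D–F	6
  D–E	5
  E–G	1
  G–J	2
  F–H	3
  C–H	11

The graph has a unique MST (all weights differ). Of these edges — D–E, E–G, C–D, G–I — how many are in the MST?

Kruskal: consider edges lightest-first.
E–G (1): add — endpoints in different components.
G–J (2): add — endpoints in different components.
F–H (3): add — endpoints in different components.
D–E (5): add — endpoints in different components.
D–F (6): add — endpoints in different components.
B–F (7): add — endpoints in different components.
C–D (9): add — endpoints in different components.
E–I (10): add — endpoints in different components.
MST edge set: {E–G, G–J, F–H, D–E, D–F, B–F, C–D, E–I}.
Of the listed edges, {D–E, E–G, C–D} are in the MST → 3.

3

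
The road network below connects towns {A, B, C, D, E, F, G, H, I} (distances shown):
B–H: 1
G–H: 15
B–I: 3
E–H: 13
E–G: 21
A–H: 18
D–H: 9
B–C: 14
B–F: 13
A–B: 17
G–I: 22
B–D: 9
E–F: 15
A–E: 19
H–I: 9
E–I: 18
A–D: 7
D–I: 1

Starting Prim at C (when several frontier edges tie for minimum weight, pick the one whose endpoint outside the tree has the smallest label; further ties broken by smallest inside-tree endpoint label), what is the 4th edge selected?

Prim, starting at C.
Step 1: cheapest edge leaving the tree is B–C (14); add B.
Step 2: cheapest edge leaving the tree is B–H (1); add H.
Step 3: cheapest edge leaving the tree is B–I (3); add I.
Step 4: cheapest edge leaving the tree is D–I (1); add D.
Step 5: cheapest edge leaving the tree is A–D (7); add A.
Step 6: cheapest edge leaving the tree is E–H (13); add E.
Step 7: cheapest edge leaving the tree is B–F (13); add F.
Step 8: cheapest edge leaving the tree is G–H (15); add G.
The 4th edge added is D–I.

D-I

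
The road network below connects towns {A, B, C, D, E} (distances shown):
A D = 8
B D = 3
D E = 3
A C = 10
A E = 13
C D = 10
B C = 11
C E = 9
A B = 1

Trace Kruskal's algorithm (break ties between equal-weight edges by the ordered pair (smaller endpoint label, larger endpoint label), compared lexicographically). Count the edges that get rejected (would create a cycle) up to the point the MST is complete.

Kruskal's algorithm — process edges by increasing weight (ties by edge label):
A B (1): add. Components now {A,B} {C} {D} {E}
B D (3): add. Components now {A,B,D} {C} {E}
D E (3): add. Components now {A,B,D,E} {C}
A D (8): skip — A and D already connected.
C E (9): add. Components now {A,B,C,D,E}
Edges rejected before the tree was complete: 1.

1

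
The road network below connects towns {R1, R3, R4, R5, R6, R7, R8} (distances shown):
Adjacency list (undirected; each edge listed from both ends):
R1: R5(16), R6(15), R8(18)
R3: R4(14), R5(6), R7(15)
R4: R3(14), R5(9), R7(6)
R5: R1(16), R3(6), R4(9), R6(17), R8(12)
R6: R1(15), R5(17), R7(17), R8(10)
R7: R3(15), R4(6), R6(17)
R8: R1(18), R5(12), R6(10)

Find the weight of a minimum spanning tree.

58

Kruskal's algorithm — process edges by increasing weight (ties by edge label):
R3-R5 (6): add. Components now {R6} {R8} {R4} {R3,R5} {R1} {R7}
R4-R7 (6): add. Components now {R6} {R8} {R4,R7} {R3,R5} {R1}
R4-R5 (9): add. Components now {R6} {R8} {R3,R4,R5,R7} {R1}
R6-R8 (10): add. Components now {R6,R8} {R3,R4,R5,R7} {R1}
R5-R8 (12): add. Components now {R3,R4,R5,R6,R7,R8} {R1}
R3-R4 (14): skip — R4 and R3 already connected.
R1-R6 (15): add. Components now {R1,R3,R4,R5,R6,R7,R8}
MST edges: R3-R5, R4-R7, R4-R5, R6-R8, R5-R8, R1-R6; total weight 6+6+9+10+12+15 = 58.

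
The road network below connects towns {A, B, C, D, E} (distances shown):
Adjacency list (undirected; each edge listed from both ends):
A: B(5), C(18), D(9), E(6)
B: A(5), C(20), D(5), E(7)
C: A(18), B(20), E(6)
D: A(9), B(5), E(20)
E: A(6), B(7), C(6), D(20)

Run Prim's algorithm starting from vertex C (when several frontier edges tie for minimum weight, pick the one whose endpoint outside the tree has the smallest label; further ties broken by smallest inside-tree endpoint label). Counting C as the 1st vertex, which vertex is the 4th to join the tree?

B

Prim's algorithm from C:
Step 1: cheapest edge leaving the tree is C E (6); add E.
Step 2: cheapest edge leaving the tree is A E (6); add A.
Step 3: cheapest edge leaving the tree is A B (5); add B.
Step 4: cheapest edge leaving the tree is B D (5); add D.
Vertex order: C, E, A, B, D. The 4th vertex is B.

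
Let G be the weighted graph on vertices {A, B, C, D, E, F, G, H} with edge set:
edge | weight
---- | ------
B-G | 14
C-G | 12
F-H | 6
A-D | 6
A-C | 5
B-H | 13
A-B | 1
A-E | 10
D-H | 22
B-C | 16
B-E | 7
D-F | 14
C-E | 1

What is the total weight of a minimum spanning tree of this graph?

44

Prim's algorithm from G:
Step 1: cheapest edge leaving the tree is C-G (12); add C.
Step 2: cheapest edge leaving the tree is C-E (1); add E.
Step 3: cheapest edge leaving the tree is A-C (5); add A.
Step 4: cheapest edge leaving the tree is A-B (1); add B.
Step 5: cheapest edge leaving the tree is A-D (6); add D.
Step 6: cheapest edge leaving the tree is B-H (13); add H.
Step 7: cheapest edge leaving the tree is F-H (6); add F.
MST edges: C-G, C-E, A-C, A-B, A-D, B-H, F-H; total weight 12+1+5+1+6+13+6 = 44.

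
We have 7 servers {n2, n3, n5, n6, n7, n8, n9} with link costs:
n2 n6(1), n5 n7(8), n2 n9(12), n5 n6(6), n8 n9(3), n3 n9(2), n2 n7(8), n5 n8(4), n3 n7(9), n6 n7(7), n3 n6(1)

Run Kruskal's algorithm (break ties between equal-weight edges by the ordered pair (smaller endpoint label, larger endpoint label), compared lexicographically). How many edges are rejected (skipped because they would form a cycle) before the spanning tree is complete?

Kruskal's algorithm — process edges by increasing weight (ties by edge label):
n2 n6 (1): add — endpoints in different components.
n3 n6 (1): add — endpoints in different components.
n3 n9 (2): add — endpoints in different components.
n8 n9 (3): add — endpoints in different components.
n5 n8 (4): add — endpoints in different components.
n5 n6 (6): skip — n6 and n5 already connected.
n6 n7 (7): add — endpoints in different components.
Edges rejected before the tree was complete: 1.

1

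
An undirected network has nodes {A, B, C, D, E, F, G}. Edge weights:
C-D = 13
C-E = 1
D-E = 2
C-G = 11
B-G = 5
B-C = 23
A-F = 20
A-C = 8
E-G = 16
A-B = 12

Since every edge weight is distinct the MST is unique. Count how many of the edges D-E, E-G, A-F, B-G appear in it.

Sort edges by weight, then run Kruskal:
C-E (1): add — endpoints in different components.
D-E (2): add — endpoints in different components.
B-G (5): add — endpoints in different components.
A-C (8): add — endpoints in different components.
C-G (11): add — endpoints in different components.
A-B (12): skip — A and B already connected.
C-D (13): skip — C and D already connected.
E-G (16): skip — E and G already connected.
A-F (20): add — endpoints in different components.
MST edge set: {C-E, D-E, B-G, A-C, C-G, A-F}.
Of the listed edges, {D-E, A-F, B-G} are in the MST → 3.

3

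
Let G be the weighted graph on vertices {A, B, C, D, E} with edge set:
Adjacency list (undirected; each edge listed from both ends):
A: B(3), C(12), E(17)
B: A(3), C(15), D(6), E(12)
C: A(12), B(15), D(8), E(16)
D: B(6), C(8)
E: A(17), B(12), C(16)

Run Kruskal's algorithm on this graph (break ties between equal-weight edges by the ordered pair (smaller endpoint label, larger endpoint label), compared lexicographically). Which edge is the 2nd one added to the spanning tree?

B-D

Kruskal: consider edges lightest-first.
A—B (3): add. Components now {A,B} {C} {D} {E}
B—D (6): add. Components now {A,B,D} {C} {E}
C—D (8): add. Components now {A,B,C,D} {E}
A—C (12): skip — A and C already connected.
B—E (12): add. Components now {A,B,C,D,E}
The 2nd edge added is B—D.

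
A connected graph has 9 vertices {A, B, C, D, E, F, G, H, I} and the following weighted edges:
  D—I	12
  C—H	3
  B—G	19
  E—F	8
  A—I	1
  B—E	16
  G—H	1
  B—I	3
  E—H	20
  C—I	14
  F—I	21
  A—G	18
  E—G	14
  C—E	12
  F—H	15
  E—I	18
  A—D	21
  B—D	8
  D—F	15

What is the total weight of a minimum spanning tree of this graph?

Prim, starting at A.
Step 1: cheapest edge leaving the tree is A—I (1); add I.
Step 2: cheapest edge leaving the tree is B—I (3); add B.
Step 3: cheapest edge leaving the tree is B—D (8); add D.
Step 4: cheapest edge leaving the tree is C—I (14); add C.
Step 5: cheapest edge leaving the tree is C—H (3); add H.
Step 6: cheapest edge leaving the tree is G—H (1); add G.
Step 7: cheapest edge leaving the tree is C—E (12); add E.
Step 8: cheapest edge leaving the tree is E—F (8); add F.
MST edges: A—I, B—I, B—D, C—I, C—H, G—H, C—E, E—F; total weight 1+3+8+14+3+1+12+8 = 50.

50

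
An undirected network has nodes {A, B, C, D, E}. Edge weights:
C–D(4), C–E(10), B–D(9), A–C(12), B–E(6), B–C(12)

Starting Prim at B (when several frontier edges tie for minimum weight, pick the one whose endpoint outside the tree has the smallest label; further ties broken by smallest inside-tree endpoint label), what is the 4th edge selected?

A-C

Prim's algorithm from B:
Step 1: cheapest edge leaving the tree is B–E (6); add E.
Step 2: cheapest edge leaving the tree is B–D (9); add D.
Step 3: cheapest edge leaving the tree is C–D (4); add C.
Step 4: cheapest edge leaving the tree is A–C (12); add A.
The 4th edge added is A–C.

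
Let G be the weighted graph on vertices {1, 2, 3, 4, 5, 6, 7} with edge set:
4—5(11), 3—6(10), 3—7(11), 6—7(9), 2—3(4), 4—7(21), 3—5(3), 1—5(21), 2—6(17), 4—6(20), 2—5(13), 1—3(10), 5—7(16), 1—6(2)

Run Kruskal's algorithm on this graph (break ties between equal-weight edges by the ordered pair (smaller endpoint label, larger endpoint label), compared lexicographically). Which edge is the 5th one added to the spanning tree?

1-3

Kruskal's algorithm — process edges by increasing weight (ties by edge label):
1—6 (2): add — endpoints in different components.
3—5 (3): add — endpoints in different components.
2—3 (4): add — endpoints in different components.
6—7 (9): add — endpoints in different components.
1—3 (10): add — endpoints in different components.
3—6 (10): skip — 3 and 6 already connected.
3—7 (11): skip — 3 and 7 already connected.
4—5 (11): add — endpoints in different components.
The 5th edge added is 1—3.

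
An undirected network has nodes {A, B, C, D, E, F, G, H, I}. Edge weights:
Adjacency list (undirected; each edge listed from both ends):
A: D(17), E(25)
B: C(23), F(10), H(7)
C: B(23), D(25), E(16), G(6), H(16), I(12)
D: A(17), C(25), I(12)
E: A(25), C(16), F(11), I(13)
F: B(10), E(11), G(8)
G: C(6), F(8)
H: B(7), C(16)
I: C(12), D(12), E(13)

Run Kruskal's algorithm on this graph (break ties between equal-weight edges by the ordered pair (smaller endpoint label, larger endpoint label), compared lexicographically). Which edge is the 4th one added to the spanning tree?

B-F

Kruskal's algorithm — process edges by increasing weight (ties by edge label):
C—G (6): add — endpoints in different components.
B—H (7): add — endpoints in different components.
F—G (8): add — endpoints in different components.
B—F (10): add — endpoints in different components.
E—F (11): add — endpoints in different components.
C—I (12): add — endpoints in different components.
D—I (12): add — endpoints in different components.
E—I (13): skip — E and I already connected.
C—E (16): skip — C and E already connected.
C—H (16): skip — C and H already connected.
A—D (17): add — endpoints in different components.
The 4th edge added is B—F.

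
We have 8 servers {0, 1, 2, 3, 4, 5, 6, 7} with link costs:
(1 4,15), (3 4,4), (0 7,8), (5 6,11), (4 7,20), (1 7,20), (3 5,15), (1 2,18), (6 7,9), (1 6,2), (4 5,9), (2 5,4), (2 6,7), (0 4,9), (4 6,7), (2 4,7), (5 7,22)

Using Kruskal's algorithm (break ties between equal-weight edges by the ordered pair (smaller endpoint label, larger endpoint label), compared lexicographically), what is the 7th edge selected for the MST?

0-4

Kruskal: consider edges lightest-first.
1 6 (2): add — endpoints in different components.
2 5 (4): add — endpoints in different components.
3 4 (4): add — endpoints in different components.
2 4 (7): add — endpoints in different components.
2 6 (7): add — endpoints in different components.
4 6 (7): skip — 4 and 6 already connected.
0 7 (8): add — endpoints in different components.
0 4 (9): add — endpoints in different components.
The 7th edge added is 0 4.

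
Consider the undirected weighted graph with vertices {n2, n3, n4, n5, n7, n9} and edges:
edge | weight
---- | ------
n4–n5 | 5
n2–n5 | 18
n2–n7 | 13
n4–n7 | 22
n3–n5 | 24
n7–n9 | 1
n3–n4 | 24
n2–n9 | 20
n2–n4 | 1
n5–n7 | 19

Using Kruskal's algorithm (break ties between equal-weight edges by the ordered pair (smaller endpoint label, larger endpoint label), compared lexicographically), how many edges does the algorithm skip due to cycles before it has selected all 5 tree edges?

4

Kruskal: consider edges lightest-first.
n2–n4 (1): add. Components now {n2,n4} {n5} {n7} {n9} {n3}
n7–n9 (1): add. Components now {n2,n4} {n5} {n7,n9} {n3}
n4–n5 (5): add. Components now {n2,n4,n5} {n7,n9} {n3}
n2–n7 (13): add. Components now {n2,n4,n5,n7,n9} {n3}
n2–n5 (18): skip — n5 and n2 already connected.
n5–n7 (19): skip — n5 and n7 already connected.
n2–n9 (20): skip — n2 and n9 already connected.
n4–n7 (22): skip — n4 and n7 already connected.
n3–n4 (24): add. Components now {n2,n3,n4,n5,n7,n9}
Edges rejected before the tree was complete: 4.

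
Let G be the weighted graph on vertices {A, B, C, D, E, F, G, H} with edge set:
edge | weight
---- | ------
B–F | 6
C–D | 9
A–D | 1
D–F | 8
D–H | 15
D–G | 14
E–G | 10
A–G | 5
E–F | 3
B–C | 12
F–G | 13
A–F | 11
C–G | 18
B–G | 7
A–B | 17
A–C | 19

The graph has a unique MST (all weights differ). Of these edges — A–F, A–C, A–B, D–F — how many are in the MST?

Kruskal: consider edges lightest-first.
A–D (1): add — endpoints in different components.
E–F (3): add — endpoints in different components.
A–G (5): add — endpoints in different components.
B–F (6): add — endpoints in different components.
B–G (7): add — endpoints in different components.
D–F (8): skip — D and F already connected.
C–D (9): add — endpoints in different components.
E–G (10): skip — E and G already connected.
A–F (11): skip — A and F already connected.
B–C (12): skip — B and C already connected.
F–G (13): skip — F and G already connected.
D–G (14): skip — D and G already connected.
D–H (15): add — endpoints in different components.
MST edge set: {A–D, E–F, A–G, B–F, B–G, C–D, D–H}.
Of the listed edges, {} are in the MST → 0.

0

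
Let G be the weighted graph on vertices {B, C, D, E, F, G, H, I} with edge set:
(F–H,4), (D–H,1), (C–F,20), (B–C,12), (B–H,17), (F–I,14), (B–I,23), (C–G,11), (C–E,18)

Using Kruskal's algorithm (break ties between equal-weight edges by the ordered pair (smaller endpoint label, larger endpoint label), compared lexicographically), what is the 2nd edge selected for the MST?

F-H

Kruskal's algorithm — process edges by increasing weight (ties by edge label):
D–H (1): add — endpoints in different components.
F–H (4): add — endpoints in different components.
C–G (11): add — endpoints in different components.
B–C (12): add — endpoints in different components.
F–I (14): add — endpoints in different components.
B–H (17): add — endpoints in different components.
C–E (18): add — endpoints in different components.
The 2nd edge added is F–H.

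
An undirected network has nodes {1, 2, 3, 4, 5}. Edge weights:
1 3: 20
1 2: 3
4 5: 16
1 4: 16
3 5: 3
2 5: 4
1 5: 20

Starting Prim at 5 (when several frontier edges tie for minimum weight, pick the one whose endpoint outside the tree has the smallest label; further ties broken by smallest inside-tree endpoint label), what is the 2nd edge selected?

2-5

Prim, starting at 5.
Step 1: frontier [3 5 3, 2 5 4, 4 5 16, 1 5 20] → take 3 5 (3); add 3.
Step 2: frontier [1 3 20, 2 5 4, 4 5 16, 1 5 20] → take 2 5 (4); add 2.
Step 3: frontier [1 2 3, 1 3 20, 4 5 16, 1 5 20] → take 1 2 (3); add 1.
Step 4: frontier [1 4 16, 4 5 16] → take 1 4 (16); add 4.
The 2nd edge added is 2 5.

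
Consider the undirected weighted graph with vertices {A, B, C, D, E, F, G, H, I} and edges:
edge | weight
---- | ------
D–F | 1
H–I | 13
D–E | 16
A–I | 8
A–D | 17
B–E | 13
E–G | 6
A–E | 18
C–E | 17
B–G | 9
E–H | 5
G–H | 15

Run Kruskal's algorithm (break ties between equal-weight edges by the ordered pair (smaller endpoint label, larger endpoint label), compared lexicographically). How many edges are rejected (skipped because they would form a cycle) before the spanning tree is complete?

3

Kruskal: consider edges lightest-first.
D–F (1): add — endpoints in different components.
E–H (5): add — endpoints in different components.
E–G (6): add — endpoints in different components.
A–I (8): add — endpoints in different components.
B–G (9): add — endpoints in different components.
B–E (13): skip — B and E already connected.
H–I (13): add — endpoints in different components.
G–H (15): skip — G and H already connected.
D–E (16): add — endpoints in different components.
A–D (17): skip — A and D already connected.
C–E (17): add — endpoints in different components.
Edges rejected before the tree was complete: 3.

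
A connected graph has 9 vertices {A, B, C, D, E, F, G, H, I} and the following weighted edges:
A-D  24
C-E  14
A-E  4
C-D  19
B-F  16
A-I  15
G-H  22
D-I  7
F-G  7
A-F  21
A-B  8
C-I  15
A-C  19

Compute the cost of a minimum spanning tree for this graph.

93

Kruskal: consider edges lightest-first.
A-E (4): add — endpoints in different components.
D-I (7): add — endpoints in different components.
F-G (7): add — endpoints in different components.
A-B (8): add — endpoints in different components.
C-E (14): add — endpoints in different components.
A-I (15): add — endpoints in different components.
C-I (15): skip — C and I already connected.
B-F (16): add — endpoints in different components.
A-C (19): skip — A and C already connected.
C-D (19): skip — C and D already connected.
A-F (21): skip — A and F already connected.
G-H (22): add — endpoints in different components.
MST edges: A-E, D-I, F-G, A-B, C-E, A-I, B-F, G-H; total weight 4+7+7+8+14+15+16+22 = 93.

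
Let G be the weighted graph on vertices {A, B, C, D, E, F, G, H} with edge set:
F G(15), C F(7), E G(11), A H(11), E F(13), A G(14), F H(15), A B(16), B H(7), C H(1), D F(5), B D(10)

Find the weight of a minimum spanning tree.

Grow the tree from E using Prim:
Step 1: frontier [E G 11, E F 13] → take E G (11); add G.
Step 2: frontier [E F 13, A G 14, F G 15] → take E F (13); add F.
Step 3: frontier [D F 5, C F 7, F H 15, A G 14] → take D F (5); add D.
Step 4: frontier [B D 10, C F 7, F H 15, A G 14] → take C F (7); add C.
Step 5: frontier [C H 1, B D 10, F H 15, A G 14] → take C H (1); add H.
Step 6: frontier [B D 10, A G 14, B H 7, A H 11] → take B H (7); add B.
Step 7: frontier [A B 16, A G 14, A H 11] → take A H (11); add A.
MST edges: E G, E F, D F, C F, C H, B H, A H; total weight 11+13+5+7+1+7+11 = 55.

55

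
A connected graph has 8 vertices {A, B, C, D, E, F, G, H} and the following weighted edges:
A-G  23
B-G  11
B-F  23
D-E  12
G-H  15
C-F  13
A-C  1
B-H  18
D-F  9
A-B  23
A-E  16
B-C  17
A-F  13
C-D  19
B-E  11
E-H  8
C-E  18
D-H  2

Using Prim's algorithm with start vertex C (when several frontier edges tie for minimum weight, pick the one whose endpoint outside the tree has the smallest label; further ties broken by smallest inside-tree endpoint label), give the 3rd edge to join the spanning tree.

Grow the tree from C using Prim:
Step 1: cheapest edge leaving the tree is A-C (1); add A.
Step 2: cheapest edge leaving the tree is A-F (13); add F.
Step 3: cheapest edge leaving the tree is D-F (9); add D.
Step 4: cheapest edge leaving the tree is D-H (2); add H.
Step 5: cheapest edge leaving the tree is E-H (8); add E.
Step 6: cheapest edge leaving the tree is B-E (11); add B.
Step 7: cheapest edge leaving the tree is B-G (11); add G.
The 3rd edge added is D-F.

D-F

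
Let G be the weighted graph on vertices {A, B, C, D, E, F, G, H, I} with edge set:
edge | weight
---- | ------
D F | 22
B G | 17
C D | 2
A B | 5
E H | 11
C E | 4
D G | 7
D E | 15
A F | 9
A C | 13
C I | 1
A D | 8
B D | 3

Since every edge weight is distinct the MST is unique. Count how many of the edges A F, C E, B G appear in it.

2

Kruskal: consider edges lightest-first.
C I (1): add — endpoints in different components.
C D (2): add — endpoints in different components.
B D (3): add — endpoints in different components.
C E (4): add — endpoints in different components.
A B (5): add — endpoints in different components.
D G (7): add — endpoints in different components.
A D (8): skip — A and D already connected.
A F (9): add — endpoints in different components.
E H (11): add — endpoints in different components.
MST edge set: {C I, C D, B D, C E, A B, D G, A F, E H}.
Of the listed edges, {A F, C E} are in the MST → 2.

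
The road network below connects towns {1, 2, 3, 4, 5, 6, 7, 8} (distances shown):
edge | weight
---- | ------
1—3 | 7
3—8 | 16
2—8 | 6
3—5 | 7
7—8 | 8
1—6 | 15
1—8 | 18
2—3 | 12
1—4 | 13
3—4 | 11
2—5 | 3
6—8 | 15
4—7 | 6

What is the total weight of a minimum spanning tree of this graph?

52

Sort edges by weight, then run Kruskal:
2—5 (3): add — endpoints in different components.
2—8 (6): add — endpoints in different components.
4—7 (6): add — endpoints in different components.
1—3 (7): add — endpoints in different components.
3—5 (7): add — endpoints in different components.
7—8 (8): add — endpoints in different components.
3—4 (11): skip — 3 and 4 already connected.
2—3 (12): skip — 2 and 3 already connected.
1—4 (13): skip — 1 and 4 already connected.
1—6 (15): add — endpoints in different components.
MST edges: 2—5, 2—8, 4—7, 1—3, 3—5, 7—8, 1—6; total weight 3+6+6+7+7+8+15 = 52.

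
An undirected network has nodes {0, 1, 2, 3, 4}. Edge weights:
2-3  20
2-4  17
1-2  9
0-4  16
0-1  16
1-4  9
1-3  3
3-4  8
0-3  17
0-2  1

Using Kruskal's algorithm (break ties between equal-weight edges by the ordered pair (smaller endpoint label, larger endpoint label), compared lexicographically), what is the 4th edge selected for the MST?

Kruskal's algorithm — process edges by increasing weight (ties by edge label):
0-2 (1): add. Components now {0,2} {1} {3} {4}
1-3 (3): add. Components now {0,2} {1,3} {4}
3-4 (8): add. Components now {0,2} {1,3,4}
1-2 (9): add. Components now {0,1,2,3,4}
The 4th edge added is 1-2.

1-2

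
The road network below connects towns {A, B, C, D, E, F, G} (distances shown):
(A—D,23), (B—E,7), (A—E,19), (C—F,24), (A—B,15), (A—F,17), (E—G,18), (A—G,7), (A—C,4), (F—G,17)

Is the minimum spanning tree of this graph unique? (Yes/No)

Kruskal's algorithm — process edges by increasing weight (ties by edge label):
A—C (4): add — endpoints in different components.
A—G (7): add — endpoints in different components.
B—E (7): add — endpoints in different components.
A—B (15): add — endpoints in different components.
A—F (17): add — endpoints in different components.
F—G (17): skip — F and G already connected.
E—G (18): skip — E and G already connected.
A—E (19): skip — A and E already connected.
A—D (23): add — endpoints in different components.
Non-tree edge F—G has weight 17, equal to the heaviest edge on its tree cycle — swapping gives another MST of the same weight. Not unique.

No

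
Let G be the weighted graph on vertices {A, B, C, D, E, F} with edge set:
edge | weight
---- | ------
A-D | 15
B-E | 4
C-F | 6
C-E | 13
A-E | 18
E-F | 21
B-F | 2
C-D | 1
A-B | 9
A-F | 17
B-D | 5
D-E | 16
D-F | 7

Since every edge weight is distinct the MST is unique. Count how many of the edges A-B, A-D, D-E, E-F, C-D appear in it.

Sort edges by weight, then run Kruskal:
C-D (1): add. Components now {A} {B} {C,D} {E} {F}
B-F (2): add. Components now {A} {B,F} {C,D} {E}
B-E (4): add. Components now {A} {B,E,F} {C,D}
B-D (5): add. Components now {A} {B,C,D,E,F}
C-F (6): skip — C and F already connected.
D-F (7): skip — D and F already connected.
A-B (9): add. Components now {A,B,C,D,E,F}
MST edge set: {C-D, B-F, B-E, B-D, A-B}.
Of the listed edges, {A-B, C-D} are in the MST → 2.

2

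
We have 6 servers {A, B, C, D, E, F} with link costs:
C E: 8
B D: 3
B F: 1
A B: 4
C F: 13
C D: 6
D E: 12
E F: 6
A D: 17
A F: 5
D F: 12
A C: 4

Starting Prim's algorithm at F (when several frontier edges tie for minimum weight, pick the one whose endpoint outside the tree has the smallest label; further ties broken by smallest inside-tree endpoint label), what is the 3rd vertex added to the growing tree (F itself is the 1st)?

D

Prim, starting at F.
Step 1: cheapest edge leaving the tree is B F (1); add B.
Step 2: cheapest edge leaving the tree is B D (3); add D.
Step 3: cheapest edge leaving the tree is A B (4); add A.
Step 4: cheapest edge leaving the tree is A C (4); add C.
Step 5: cheapest edge leaving the tree is E F (6); add E.
Vertex order: F, B, D, A, C, E. The 3rd vertex is D.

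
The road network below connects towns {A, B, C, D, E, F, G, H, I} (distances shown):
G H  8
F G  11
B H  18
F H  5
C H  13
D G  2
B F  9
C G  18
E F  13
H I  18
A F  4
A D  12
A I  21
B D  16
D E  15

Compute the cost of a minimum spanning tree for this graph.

72

Prim's algorithm from A:
Step 1: cheapest edge leaving the tree is A F (4); add F.
Step 2: cheapest edge leaving the tree is F H (5); add H.
Step 3: cheapest edge leaving the tree is G H (8); add G.
Step 4: cheapest edge leaving the tree is D G (2); add D.
Step 5: cheapest edge leaving the tree is B F (9); add B.
Step 6: cheapest edge leaving the tree is C H (13); add C.
Step 7: cheapest edge leaving the tree is E F (13); add E.
Step 8: cheapest edge leaving the tree is H I (18); add I.
MST edges: A F, F H, G H, D G, B F, C H, E F, H I; total weight 4+5+8+2+9+13+13+18 = 72.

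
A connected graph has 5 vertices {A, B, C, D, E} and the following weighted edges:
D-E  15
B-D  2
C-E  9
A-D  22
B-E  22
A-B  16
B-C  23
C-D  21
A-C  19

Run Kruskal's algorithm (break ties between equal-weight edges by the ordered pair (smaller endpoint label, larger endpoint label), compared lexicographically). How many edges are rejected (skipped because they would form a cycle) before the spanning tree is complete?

0

Kruskal: consider edges lightest-first.
B-D (2): add — endpoints in different components.
C-E (9): add — endpoints in different components.
D-E (15): add — endpoints in different components.
A-B (16): add — endpoints in different components.
Edges rejected before the tree was complete: 0.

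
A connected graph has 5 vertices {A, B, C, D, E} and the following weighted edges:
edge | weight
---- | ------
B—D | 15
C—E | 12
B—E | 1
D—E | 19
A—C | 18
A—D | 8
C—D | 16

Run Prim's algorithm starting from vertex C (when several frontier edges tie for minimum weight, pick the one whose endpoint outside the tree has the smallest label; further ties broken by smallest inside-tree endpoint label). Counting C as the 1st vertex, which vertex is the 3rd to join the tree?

Grow the tree from C using Prim:
Step 1: cheapest edge leaving the tree is C—E (12); add E.
Step 2: cheapest edge leaving the tree is B—E (1); add B.
Step 3: cheapest edge leaving the tree is B—D (15); add D.
Step 4: cheapest edge leaving the tree is A—D (8); add A.
Vertex order: C, E, B, D, A. The 3rd vertex is B.

B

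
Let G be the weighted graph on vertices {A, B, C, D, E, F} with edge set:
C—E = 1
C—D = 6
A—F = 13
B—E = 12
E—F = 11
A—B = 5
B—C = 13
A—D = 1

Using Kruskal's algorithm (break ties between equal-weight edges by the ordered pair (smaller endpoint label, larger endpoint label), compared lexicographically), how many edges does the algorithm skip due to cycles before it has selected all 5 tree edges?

Kruskal's algorithm — process edges by increasing weight (ties by edge label):
A—D (1): add — endpoints in different components.
C—E (1): add — endpoints in different components.
A—B (5): add — endpoints in different components.
C—D (6): add — endpoints in different components.
E—F (11): add — endpoints in different components.
Edges rejected before the tree was complete: 0.

0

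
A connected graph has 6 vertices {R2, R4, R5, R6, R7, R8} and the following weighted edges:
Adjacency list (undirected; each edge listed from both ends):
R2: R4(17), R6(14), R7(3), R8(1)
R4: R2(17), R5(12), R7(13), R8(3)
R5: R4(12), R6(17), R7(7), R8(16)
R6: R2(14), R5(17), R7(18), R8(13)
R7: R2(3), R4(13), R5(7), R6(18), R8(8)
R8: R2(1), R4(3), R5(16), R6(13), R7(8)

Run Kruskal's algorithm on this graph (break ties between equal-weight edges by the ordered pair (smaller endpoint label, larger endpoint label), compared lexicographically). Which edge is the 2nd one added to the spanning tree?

Kruskal: consider edges lightest-first.
R2–R8 (1): add — endpoints in different components.
R2–R7 (3): add — endpoints in different components.
R4–R8 (3): add — endpoints in different components.
R5–R7 (7): add — endpoints in different components.
R7–R8 (8): skip — R7 and R8 already connected.
R4–R5 (12): skip — R4 and R5 already connected.
R4–R7 (13): skip — R4 and R7 already connected.
R6–R8 (13): add — endpoints in different components.
The 2nd edge added is R2–R7.

R2-R7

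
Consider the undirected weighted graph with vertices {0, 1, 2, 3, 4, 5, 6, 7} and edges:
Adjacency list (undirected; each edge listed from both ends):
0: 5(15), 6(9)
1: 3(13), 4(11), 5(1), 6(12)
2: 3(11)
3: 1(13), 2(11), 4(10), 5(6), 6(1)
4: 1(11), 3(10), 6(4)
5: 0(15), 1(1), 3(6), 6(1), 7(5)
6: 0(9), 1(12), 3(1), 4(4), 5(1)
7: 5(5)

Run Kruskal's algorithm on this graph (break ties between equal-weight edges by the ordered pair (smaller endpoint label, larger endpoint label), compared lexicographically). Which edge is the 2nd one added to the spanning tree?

Sort edges by weight, then run Kruskal:
1—5 (1): add — endpoints in different components.
3—6 (1): add — endpoints in different components.
5—6 (1): add — endpoints in different components.
4—6 (4): add — endpoints in different components.
5—7 (5): add — endpoints in different components.
3—5 (6): skip — 3 and 5 already connected.
0—6 (9): add — endpoints in different components.
3—4 (10): skip — 3 and 4 already connected.
1—4 (11): skip — 1 and 4 already connected.
2—3 (11): add — endpoints in different components.
The 2nd edge added is 3—6.

3-6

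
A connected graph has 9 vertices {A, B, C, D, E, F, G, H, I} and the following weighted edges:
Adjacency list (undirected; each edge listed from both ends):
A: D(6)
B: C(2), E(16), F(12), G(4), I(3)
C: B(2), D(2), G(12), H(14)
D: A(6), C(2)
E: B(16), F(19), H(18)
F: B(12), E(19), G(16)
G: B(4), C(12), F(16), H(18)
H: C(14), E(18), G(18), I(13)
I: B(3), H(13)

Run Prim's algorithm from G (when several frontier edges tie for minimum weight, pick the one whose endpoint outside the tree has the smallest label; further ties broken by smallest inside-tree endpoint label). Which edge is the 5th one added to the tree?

Prim's algorithm from G:
Step 1: cheapest edge leaving the tree is B G (4); add B.
Step 2: cheapest edge leaving the tree is B C (2); add C.
Step 3: cheapest edge leaving the tree is C D (2); add D.
Step 4: cheapest edge leaving the tree is B I (3); add I.
Step 5: cheapest edge leaving the tree is A D (6); add A.
Step 6: cheapest edge leaving the tree is B F (12); add F.
Step 7: cheapest edge leaving the tree is H I (13); add H.
Step 8: cheapest edge leaving the tree is B E (16); add E.
The 5th edge added is A D.

A-D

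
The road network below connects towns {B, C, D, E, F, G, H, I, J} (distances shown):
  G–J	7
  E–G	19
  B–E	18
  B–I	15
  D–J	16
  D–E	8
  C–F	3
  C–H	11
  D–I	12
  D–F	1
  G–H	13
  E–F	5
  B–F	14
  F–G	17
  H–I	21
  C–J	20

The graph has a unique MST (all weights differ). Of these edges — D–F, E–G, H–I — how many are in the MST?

1

Kruskal's algorithm — process edges by increasing weight (ties by edge label):
D–F (1): add — endpoints in different components.
C–F (3): add — endpoints in different components.
E–F (5): add — endpoints in different components.
G–J (7): add — endpoints in different components.
D–E (8): skip — D and E already connected.
C–H (11): add — endpoints in different components.
D–I (12): add — endpoints in different components.
G–H (13): add — endpoints in different components.
B–F (14): add — endpoints in different components.
MST edge set: {D–F, C–F, E–F, G–J, C–H, D–I, G–H, B–F}.
Of the listed edges, {D–F} are in the MST → 1.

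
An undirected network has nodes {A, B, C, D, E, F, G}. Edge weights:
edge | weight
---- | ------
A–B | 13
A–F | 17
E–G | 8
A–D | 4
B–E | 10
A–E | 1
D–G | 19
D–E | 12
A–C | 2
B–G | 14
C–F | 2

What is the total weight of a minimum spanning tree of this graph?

Grow the tree from F using Prim:
Step 1: cheapest edge leaving the tree is C–F (2); add C.
Step 2: cheapest edge leaving the tree is A–C (2); add A.
Step 3: cheapest edge leaving the tree is A–E (1); add E.
Step 4: cheapest edge leaving the tree is A–D (4); add D.
Step 5: cheapest edge leaving the tree is E–G (8); add G.
Step 6: cheapest edge leaving the tree is B–E (10); add B.
MST edges: C–F, A–C, A–E, A–D, E–G, B–E; total weight 2+2+1+4+8+10 = 27.

27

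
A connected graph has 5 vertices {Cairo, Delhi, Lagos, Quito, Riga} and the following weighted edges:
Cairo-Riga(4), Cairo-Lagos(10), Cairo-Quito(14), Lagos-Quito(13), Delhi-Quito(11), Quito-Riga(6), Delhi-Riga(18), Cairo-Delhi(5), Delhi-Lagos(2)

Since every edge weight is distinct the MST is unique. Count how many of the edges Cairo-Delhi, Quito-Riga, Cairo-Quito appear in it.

Sort edges by weight, then run Kruskal:
Delhi-Lagos (2): add. Components now {Quito} {Riga} {Cairo} {Delhi,Lagos}
Cairo-Riga (4): add. Components now {Quito} {Cairo,Riga} {Delhi,Lagos}
Cairo-Delhi (5): add. Components now {Quito} {Cairo,Delhi,Lagos,Riga}
Quito-Riga (6): add. Components now {Cairo,Delhi,Lagos,Quito,Riga}
MST edge set: {Delhi-Lagos, Cairo-Riga, Cairo-Delhi, Quito-Riga}.
Of the listed edges, {Cairo-Delhi, Quito-Riga} are in the MST → 2.

2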